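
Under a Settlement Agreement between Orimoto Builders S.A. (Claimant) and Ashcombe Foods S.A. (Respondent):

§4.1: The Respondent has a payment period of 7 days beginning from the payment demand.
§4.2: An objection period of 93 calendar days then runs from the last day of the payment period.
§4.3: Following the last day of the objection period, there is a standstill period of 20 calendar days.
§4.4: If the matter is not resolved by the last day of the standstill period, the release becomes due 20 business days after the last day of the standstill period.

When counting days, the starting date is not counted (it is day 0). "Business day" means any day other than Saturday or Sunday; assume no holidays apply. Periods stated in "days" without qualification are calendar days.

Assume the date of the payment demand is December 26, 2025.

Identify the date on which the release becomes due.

Adding 7 calendar days to December 26, 2025 gives January 2, 2026, which is the last day of the payment period.
The last day of the objection period: January 2, 2026 + 93 days = April 5, 2026.
Adding 20 calendar days to April 5, 2026 gives April 25, 2026, which is the last day of the standstill period.
From Saturday, April 25, 2026, 20 business days (Apr 27, Apr 28, Apr 29, Apr 30, …, May 20, May 21, May 22, skipping weekends) brings us to Friday, May 22, 2026, which is the date on which the release becomes due.

May 22, 2026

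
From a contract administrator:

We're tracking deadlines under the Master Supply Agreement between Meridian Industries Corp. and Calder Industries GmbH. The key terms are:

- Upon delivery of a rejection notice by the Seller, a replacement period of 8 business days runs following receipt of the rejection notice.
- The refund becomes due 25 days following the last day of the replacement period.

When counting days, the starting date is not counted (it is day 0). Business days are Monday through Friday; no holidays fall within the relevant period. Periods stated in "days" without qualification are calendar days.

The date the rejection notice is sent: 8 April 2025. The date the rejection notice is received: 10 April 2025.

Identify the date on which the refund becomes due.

The last day of the replacement period: 8 business days after Thursday, 10 April 2025, skipping weekends — Apr 11, Apr 14, Apr 15, Apr 16, Apr 17, Apr 18, Apr 21, Apr 22 — lands on Tuesday, 22 April 2025.
The date on which the refund becomes due: 25 calendar days after 22 April 2025 is 17 May 2025.

17 May 2025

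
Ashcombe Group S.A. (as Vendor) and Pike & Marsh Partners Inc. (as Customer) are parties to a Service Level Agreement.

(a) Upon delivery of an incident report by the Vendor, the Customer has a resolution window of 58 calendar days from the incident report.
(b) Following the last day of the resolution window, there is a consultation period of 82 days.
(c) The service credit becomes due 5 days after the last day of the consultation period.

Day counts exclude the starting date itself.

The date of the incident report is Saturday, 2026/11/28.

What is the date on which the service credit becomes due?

2027/04/22

Adding 58 calendar days to 2026/11/28 gives 2027/01/25, which is the last day of the resolution window.
The last day of the consultation period: 82 calendar days after 2027/01/25 is 2027/04/17.
The date on which the service credit becomes due: 2027/04/17 + 5 days = 2027/04/22.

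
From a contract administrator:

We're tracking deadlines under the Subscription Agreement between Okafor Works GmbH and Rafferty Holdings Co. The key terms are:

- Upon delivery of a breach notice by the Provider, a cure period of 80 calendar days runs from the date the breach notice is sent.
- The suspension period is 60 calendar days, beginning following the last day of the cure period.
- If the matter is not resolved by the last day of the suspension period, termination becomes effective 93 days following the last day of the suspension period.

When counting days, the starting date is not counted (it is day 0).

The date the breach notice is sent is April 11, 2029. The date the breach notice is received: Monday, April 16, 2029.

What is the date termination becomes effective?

Adding 80 calendar days to April 11, 2029 gives June 30, 2029, which is the last day of the cure period.
The last day of the suspension period: 60 calendar days after June 30, 2029 is August 29, 2029.
The date termination becomes effective: 93 calendar days after August 29, 2029 is November 30, 2029.

November 30, 2029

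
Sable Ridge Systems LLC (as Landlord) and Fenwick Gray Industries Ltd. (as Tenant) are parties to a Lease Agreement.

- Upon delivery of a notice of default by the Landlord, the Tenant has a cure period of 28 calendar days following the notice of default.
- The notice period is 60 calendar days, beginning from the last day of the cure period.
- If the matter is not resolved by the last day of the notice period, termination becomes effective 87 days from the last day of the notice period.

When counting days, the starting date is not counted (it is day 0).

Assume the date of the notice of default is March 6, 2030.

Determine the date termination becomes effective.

The last day of the cure period: 28 calendar days after March 6, 2030 is April 3, 2030.
Adding 60 calendar days to April 3, 2030 gives June 2, 2030, which is the last day of the notice period.
Adding 87 calendar days to June 2, 2030 gives August 28, 2030, which is the date termination becomes effective.

August 28, 2030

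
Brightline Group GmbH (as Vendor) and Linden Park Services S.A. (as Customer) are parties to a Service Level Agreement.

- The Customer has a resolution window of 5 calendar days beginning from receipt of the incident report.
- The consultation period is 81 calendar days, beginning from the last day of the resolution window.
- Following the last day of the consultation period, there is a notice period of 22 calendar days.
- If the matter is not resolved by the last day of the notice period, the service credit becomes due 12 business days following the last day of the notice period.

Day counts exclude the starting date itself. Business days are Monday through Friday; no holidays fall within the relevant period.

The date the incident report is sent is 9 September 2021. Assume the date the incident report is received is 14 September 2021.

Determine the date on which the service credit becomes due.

The last day of the resolution window: 14 September 2021 + 5 days = 19 September 2021.
The last day of the consultation period: 19 September 2021 + 81 days = 9 December 2021.
Adding 22 calendar days to 9 December 2021 gives 31 December 2021, which is the last day of the notice period.
From Friday, 31 December 2021, 12 business days (Jan 3, Jan 4, Jan 5, Jan 6, …, Jan 14, Jan 17, Jan 18, skipping weekends) brings us to Tuesday, 18 January 2022, which is the date on which the service credit becomes due.

18 January 2022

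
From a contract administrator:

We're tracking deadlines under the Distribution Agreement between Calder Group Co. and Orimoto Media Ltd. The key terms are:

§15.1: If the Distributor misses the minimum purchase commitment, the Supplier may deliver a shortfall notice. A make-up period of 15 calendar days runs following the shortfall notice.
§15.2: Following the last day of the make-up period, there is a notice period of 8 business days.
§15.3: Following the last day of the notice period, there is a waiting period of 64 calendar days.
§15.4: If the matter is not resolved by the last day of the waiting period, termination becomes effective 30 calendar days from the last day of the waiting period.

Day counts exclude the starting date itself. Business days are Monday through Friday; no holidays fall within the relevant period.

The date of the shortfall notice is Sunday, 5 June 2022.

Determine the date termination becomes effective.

2 October 2022

The last day of the make-up period: 15 calendar days after 5 June 2022 is 20 June 2022.
From Monday, 20 June 2022, 8 business days (Jun 21, Jun 22, Jun 23, Jun 24, Jun 27, Jun 28, Jun 29, Jun 30, skipping weekends) brings us to Thursday, 30 June 2022, which is the last day of the notice period.
The last day of the waiting period: 30 June 2022 + 64 days = 2 September 2022.
Adding 30 calendar days to 2 September 2022 gives 2 October 2022, which is the date termination becomes effective.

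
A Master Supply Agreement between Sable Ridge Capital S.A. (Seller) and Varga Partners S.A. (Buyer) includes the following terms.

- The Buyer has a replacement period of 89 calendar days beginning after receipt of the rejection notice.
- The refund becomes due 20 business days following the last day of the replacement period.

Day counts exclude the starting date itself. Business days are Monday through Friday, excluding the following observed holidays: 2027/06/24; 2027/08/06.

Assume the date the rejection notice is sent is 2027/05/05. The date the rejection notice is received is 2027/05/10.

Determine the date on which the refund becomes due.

Adding 89 calendar days to 2027/05/10 gives 2027/08/07, which is the last day of the replacement period.
The date on which the refund becomes due: counting 20 business days from Saturday, 2027/08/07 (Aug 9, Aug 10, Aug 11, Aug 12, …, Sep 1, Sep 2, Sep 3, skipping weekends) reaches Friday, 2027/09/03.

2027/09/03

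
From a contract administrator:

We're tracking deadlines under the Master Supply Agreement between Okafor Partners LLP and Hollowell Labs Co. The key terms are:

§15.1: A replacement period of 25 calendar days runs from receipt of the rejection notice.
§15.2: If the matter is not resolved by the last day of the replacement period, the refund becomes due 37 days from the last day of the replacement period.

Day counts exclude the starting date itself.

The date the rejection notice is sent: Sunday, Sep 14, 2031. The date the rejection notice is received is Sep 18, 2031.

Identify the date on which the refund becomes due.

Nov 19, 2031

The last day of the replacement period: Sep 18, 2031 + 25 days = Oct 13, 2031.
Adding 37 calendar days to Oct 13, 2031 gives Nov 19, 2031, which is the date on which the refund becomes due.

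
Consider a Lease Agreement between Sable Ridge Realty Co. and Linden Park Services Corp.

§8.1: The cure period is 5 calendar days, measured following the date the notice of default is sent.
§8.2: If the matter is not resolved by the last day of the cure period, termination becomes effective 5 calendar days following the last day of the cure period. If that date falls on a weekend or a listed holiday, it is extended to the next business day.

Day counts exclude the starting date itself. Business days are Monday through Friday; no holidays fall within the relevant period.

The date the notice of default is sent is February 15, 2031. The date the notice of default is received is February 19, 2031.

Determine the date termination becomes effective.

February 25, 2031

Adding 5 calendar days to February 15, 2031 gives February 20, 2031, which is the last day of the cure period.
The date termination becomes effective: February 20, 2031 + 5 days = February 25, 2031. February 25, 2031 is a Tuesday, so no roll-forward applies.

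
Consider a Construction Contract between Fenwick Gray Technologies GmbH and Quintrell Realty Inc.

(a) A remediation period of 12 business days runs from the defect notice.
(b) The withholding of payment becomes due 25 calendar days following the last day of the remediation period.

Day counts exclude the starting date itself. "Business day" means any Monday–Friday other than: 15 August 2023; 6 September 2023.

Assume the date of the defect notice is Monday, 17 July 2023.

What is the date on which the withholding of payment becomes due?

The last day of the remediation period: 12 business days after Monday, 17 July 2023, skipping weekends — Jul 18, Jul 19, Jul 20, Jul 21, …, Jul 31, Aug 1, Aug 2 — lands on Wednesday, 2 August 2023.
The date on which the withholding of payment becomes due: 2 August 2023 + 25 days = 27 August 2023.

27 August 2023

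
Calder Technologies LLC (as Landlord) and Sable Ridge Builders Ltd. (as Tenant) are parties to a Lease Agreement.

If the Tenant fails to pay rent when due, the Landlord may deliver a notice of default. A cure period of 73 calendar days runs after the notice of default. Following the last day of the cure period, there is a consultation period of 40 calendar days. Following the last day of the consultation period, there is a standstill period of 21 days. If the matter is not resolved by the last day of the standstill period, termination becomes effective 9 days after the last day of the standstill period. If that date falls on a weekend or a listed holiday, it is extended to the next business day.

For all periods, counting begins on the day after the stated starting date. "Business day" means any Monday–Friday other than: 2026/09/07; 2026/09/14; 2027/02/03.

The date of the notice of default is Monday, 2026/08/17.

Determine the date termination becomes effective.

The last day of the cure period: 2026/08/17 + 73 days = 2026/10/29.
Adding 40 calendar days to 2026/10/29 gives 2026/12/08, which is the last day of the consultation period.
The last day of the standstill period: 21 calendar days after 2026/12/08 is 2026/12/29.
The date termination becomes effective: 9 calendar days after 2026/12/29 is 2027/01/07. 2027/01/07 is a Thursday and is not a listed holiday, so no roll-forward applies.

2027/01/07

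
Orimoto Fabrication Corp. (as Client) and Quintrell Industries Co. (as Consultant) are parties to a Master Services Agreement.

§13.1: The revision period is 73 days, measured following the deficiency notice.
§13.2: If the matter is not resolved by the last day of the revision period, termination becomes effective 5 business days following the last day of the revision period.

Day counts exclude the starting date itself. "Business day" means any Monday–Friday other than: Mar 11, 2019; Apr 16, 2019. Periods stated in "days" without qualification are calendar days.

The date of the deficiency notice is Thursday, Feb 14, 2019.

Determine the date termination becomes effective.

May 3, 2019

The last day of the revision period: 73 calendar days after Feb 14, 2019 is Apr 28, 2019.
The date termination becomes effective: counting 5 business days from Sunday, Apr 28, 2019 (Apr 29, Apr 30, May 1, May 2, May 3, skipping weekends) reaches Friday, May 3, 2019.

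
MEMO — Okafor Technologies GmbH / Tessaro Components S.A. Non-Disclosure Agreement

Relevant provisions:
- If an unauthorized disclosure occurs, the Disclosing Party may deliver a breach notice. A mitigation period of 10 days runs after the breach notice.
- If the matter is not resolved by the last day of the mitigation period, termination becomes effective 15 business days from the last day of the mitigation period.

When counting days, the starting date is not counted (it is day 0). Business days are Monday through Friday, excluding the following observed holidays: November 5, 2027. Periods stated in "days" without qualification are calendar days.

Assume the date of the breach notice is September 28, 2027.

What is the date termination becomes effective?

October 29, 2027

Adding 10 calendar days to September 28, 2027 gives October 8, 2027, which is the last day of the mitigation period.
The date termination becomes effective: counting 15 business days from Friday, October 8, 2027 (Oct 11, Oct 12, Oct 13, Oct 14, …, Oct 27, Oct 28, Oct 29, skipping weekends) reaches Friday, October 29, 2027.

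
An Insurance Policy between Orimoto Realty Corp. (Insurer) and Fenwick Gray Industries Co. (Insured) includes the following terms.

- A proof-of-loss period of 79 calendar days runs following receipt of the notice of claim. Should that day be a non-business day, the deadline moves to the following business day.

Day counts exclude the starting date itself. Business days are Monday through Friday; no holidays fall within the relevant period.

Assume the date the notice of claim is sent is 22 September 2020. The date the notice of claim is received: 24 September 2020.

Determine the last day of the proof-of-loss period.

Adding 79 calendar days to 24 September 2020 gives 12 December 2020, which is the last day of the proof-of-loss period. That falls on a Saturday, so it rolls to the next business day, Monday, 14 December 2020.

14 December 2020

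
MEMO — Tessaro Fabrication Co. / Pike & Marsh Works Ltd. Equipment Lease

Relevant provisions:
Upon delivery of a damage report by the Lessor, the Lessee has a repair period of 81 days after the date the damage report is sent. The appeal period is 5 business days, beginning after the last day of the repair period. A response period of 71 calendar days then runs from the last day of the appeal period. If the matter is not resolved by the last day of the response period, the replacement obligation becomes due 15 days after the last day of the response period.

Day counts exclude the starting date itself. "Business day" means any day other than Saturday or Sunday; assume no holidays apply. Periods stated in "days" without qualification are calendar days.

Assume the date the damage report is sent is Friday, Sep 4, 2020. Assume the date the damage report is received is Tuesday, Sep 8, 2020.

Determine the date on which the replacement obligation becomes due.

Adding 81 calendar days to Sep 4, 2020 gives Nov 24, 2020, which is the last day of the repair period.
The last day of the appeal period: 5 business days after Tuesday, Nov 24, 2020, skipping weekends — Nov 25, Nov 26, Nov 27, Nov 30, Dec 1 — lands on Tuesday, Dec 1, 2020.
The last day of the response period: 71 calendar days after Dec 1, 2020 is Feb 10, 2021.
Adding 15 calendar days to Feb 10, 2021 gives Feb 25, 2021, which is the date on which the replacement obligation becomes due.

Feb 25, 2021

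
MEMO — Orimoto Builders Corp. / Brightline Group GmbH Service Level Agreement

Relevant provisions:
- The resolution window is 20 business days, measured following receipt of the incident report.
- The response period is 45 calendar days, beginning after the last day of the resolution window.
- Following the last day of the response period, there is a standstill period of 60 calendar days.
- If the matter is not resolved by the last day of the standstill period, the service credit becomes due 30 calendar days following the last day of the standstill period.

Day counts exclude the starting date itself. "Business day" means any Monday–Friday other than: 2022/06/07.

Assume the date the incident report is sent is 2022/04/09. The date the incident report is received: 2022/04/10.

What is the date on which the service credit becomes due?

2022/09/18

The last day of the resolution window: 20 business days after Sunday, 2022/04/10, skipping weekends — Apr 11, Apr 12, Apr 13, Apr 14, …, May 4, May 5, May 6 — lands on Friday, 2022/05/06.
The last day of the response period: 2022/05/06 + 45 days = 2022/06/20.
The last day of the standstill period: 60 calendar days after 2022/06/20 is 2022/08/19.
Adding 30 calendar days to 2022/08/19 gives 2022/09/18, which is the date on which the service credit becomes due.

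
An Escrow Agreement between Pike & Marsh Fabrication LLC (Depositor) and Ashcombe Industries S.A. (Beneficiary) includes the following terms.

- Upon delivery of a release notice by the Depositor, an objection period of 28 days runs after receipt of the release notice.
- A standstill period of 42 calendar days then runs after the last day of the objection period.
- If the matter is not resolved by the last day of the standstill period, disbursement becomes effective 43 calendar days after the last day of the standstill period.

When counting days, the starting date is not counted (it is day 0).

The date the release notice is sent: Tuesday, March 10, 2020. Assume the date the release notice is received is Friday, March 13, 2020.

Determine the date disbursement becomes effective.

July 4, 2020

Adding 28 calendar days to March 13, 2020 gives April 10, 2020, which is the last day of the objection period.
The last day of the standstill period: 42 calendar days after April 10, 2020 is May 22, 2020.
Adding 43 calendar days to May 22, 2020 gives July 4, 2020, which is the date disbursement becomes effective.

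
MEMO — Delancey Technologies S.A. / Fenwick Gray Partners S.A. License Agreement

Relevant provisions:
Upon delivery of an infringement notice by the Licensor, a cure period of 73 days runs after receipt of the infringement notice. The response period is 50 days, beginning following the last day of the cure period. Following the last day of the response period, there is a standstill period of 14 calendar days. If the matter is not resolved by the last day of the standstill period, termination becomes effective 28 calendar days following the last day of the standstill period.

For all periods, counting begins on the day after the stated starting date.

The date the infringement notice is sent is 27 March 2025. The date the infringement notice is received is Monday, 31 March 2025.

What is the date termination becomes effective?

12 September 2025

Adding 73 calendar days to 31 March 2025 gives 12 June 2025, which is the last day of the cure period.
The last day of the response period: 12 June 2025 + 50 days = 1 August 2025.
The last day of the standstill period: 14 calendar days after 1 August 2025 is 15 August 2025.
The date termination becomes effective: 28 calendar days after 15 August 2025 is 12 September 2025.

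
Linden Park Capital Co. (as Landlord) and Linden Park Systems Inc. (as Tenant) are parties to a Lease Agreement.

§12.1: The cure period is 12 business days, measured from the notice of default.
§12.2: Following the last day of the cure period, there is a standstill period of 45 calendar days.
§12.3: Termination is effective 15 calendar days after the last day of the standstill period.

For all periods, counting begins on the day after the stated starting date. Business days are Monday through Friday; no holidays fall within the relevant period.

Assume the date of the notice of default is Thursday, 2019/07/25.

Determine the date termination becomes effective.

The last day of the cure period: 12 business days after Thursday, 2019/07/25, skipping weekends — Jul 26, Jul 29, Jul 30, Jul 31, …, Aug 8, Aug 9, Aug 12 — lands on Monday, 2019/08/12.
Adding 45 calendar days to 2019/08/12 gives 2019/09/26, which is the last day of the standstill period.
The date termination becomes effective: 15 calendar days after 2019/09/26 is 2019/10/11.

2019/10/11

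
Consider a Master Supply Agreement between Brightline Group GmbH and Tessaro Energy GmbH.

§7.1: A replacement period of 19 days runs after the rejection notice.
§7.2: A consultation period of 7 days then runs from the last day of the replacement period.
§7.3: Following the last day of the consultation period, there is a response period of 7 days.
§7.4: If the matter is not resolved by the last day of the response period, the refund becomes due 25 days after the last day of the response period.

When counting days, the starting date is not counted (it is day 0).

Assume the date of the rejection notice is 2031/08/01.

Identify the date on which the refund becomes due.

The last day of the replacement period: 2031/08/01 + 19 days = 2031/08/20.
Adding 7 calendar days to 2031/08/20 gives 2031/08/27, which is the last day of the consultation period.
Adding 7 calendar days to 2031/08/27 gives 2031/09/03, which is the last day of the response period.
The date on which the refund becomes due: 25 calendar days after 2031/09/03 is 2031/09/28.

2031/09/28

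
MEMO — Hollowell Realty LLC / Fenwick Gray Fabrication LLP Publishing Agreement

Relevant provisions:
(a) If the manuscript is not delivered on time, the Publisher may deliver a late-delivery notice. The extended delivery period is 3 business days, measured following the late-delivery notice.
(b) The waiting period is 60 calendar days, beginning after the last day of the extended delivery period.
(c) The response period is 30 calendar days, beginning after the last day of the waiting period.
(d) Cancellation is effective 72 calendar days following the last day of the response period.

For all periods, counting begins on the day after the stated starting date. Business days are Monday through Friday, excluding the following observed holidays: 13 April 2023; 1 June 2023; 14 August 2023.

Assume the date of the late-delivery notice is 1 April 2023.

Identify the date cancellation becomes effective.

14 September 2023

From Saturday, 1 April 2023, 3 business days (Apr 3, Apr 4, Apr 5, skipping weekends) brings us to Wednesday, 5 April 2023, which is the last day of the extended delivery period.
The last day of the waiting period: 60 calendar days after 5 April 2023 is 4 June 2023.
The last day of the response period: 4 June 2023 + 30 days = 4 July 2023.
Adding 72 calendar days to 4 July 2023 gives 14 September 2023, which is the date cancellation becomes effective.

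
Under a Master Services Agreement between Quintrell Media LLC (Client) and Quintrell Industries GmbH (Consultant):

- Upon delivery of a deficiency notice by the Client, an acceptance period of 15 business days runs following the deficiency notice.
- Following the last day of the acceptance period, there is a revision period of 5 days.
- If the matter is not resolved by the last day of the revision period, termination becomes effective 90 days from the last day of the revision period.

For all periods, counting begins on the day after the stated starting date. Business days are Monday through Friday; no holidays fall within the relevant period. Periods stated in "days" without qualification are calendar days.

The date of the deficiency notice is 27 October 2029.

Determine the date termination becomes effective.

From Saturday, 27 October 2029, 15 business days (Oct 29, Oct 30, Oct 31, Nov 1, …, Nov 14, Nov 15, Nov 16, skipping weekends) brings us to Friday, 16 November 2029, which is the last day of the acceptance period.
The last day of the revision period: 16 November 2029 + 5 days = 21 November 2029.
The date termination becomes effective: 90 calendar days after 21 November 2029 is 19 February 2030.

19 February 2030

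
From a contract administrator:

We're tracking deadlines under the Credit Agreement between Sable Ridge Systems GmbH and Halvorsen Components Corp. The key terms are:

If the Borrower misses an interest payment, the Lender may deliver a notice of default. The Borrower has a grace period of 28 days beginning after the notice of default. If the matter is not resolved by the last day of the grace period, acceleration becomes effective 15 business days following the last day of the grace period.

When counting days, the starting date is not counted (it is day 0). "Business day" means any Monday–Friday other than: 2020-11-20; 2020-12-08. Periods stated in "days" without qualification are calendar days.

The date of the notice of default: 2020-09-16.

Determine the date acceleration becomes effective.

2020-11-04

The last day of the grace period: 2020-09-16 + 28 days = 2020-10-14.
From Wednesday, 2020-10-14, 15 business days (Oct 15, Oct 16, Oct 19, Oct 20, …, Nov 2, Nov 3, Nov 4, skipping weekends) brings us to Wednesday, 2020-11-04, which is the date acceleration becomes effective.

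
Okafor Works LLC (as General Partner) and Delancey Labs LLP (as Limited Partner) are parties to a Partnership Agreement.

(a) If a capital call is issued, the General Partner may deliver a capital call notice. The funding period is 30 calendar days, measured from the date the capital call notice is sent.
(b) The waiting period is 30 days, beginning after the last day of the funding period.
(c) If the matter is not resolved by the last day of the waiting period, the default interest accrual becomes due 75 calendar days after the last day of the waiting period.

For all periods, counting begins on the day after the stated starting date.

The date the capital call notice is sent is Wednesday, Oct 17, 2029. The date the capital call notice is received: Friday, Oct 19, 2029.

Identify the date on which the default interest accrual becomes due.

Mar 1, 2030

The last day of the funding period: 30 calendar days after Oct 17, 2029 is Nov 16, 2029.
The last day of the waiting period: Nov 16, 2029 + 30 days = Dec 16, 2029.
The date on which the default interest accrual becomes due: Dec 16, 2029 + 75 days = Mar 1, 2030.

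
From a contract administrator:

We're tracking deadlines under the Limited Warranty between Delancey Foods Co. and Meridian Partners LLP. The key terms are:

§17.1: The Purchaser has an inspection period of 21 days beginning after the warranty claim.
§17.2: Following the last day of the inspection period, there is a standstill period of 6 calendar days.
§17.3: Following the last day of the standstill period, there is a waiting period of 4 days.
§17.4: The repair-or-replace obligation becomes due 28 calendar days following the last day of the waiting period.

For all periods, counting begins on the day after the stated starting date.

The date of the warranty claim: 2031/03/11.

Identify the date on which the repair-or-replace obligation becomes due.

The last day of the inspection period: 21 calendar days after 2031/03/11 is 2031/04/01.
The last day of the standstill period: 6 calendar days after 2031/04/01 is 2031/04/07.
The last day of the waiting period: 2031/04/07 + 4 days = 2031/04/11.
The date on which the repair-or-replace obligation becomes due: 28 calendar days after 2031/04/11 is 2031/05/09.

2031/05/09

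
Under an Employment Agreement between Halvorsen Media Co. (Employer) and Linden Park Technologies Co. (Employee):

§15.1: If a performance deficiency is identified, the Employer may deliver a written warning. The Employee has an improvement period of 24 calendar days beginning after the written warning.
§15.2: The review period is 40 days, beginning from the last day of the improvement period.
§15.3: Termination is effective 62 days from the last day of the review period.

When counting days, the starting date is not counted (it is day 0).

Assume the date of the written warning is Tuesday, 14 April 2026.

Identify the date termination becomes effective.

18 August 2026

The last day of the improvement period: 14 April 2026 + 24 days = 8 May 2026.
Adding 40 calendar days to 8 May 2026 gives 17 June 2026, which is the last day of the review period.
The date termination becomes effective: 62 calendar days after 17 June 2026 is 18 August 2026.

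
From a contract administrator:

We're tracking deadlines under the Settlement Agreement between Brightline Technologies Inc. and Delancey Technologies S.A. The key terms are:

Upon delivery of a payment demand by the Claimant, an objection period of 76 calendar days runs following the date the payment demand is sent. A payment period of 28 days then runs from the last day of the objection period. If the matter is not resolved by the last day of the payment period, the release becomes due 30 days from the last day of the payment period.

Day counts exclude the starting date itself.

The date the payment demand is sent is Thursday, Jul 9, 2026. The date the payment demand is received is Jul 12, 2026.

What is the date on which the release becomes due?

The last day of the objection period: 76 calendar days after Jul 9, 2026 is Sep 23, 2026.
Adding 28 calendar days to Sep 23, 2026 gives Oct 21, 2026, which is the last day of the payment period.
The date on which the release becomes due: 30 calendar days after Oct 21, 2026 is Nov 20, 2026.

Nov 20, 2026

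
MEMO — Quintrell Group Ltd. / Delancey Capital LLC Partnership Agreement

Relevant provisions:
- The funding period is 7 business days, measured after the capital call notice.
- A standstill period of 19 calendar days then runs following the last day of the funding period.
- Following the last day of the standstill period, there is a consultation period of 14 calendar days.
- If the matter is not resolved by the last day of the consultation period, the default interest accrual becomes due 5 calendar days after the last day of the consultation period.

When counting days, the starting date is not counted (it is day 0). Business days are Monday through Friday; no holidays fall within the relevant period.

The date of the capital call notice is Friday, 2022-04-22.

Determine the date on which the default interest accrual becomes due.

The last day of the funding period: counting 7 business days from Friday, 2022-04-22 (Apr 25, Apr 26, Apr 27, Apr 28, Apr 29, May 2, May 3, skipping weekends) reaches Tuesday, 2022-05-03.
The last day of the standstill period: 2022-05-03 + 19 days = 2022-05-22.
The last day of the consultation period: 2022-05-22 + 14 days = 2022-06-05.
The date on which the default interest accrual becomes due: 2022-06-05 + 5 days = 2022-06-10.

2022-06-10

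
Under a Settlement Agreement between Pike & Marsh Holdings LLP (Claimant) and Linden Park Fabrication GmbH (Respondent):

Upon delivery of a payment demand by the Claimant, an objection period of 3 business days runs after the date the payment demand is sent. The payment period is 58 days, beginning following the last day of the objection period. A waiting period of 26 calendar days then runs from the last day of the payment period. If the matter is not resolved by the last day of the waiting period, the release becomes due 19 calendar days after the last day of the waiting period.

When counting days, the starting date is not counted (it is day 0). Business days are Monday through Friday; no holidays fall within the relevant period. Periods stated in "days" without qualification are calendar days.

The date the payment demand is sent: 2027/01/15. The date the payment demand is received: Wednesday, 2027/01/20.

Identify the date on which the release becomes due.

2027/05/03

From Friday, 2027/01/15, 3 business days (Jan 18, Jan 19, Jan 20, skipping weekends) brings us to Wednesday, 2027/01/20, which is the last day of the objection period.
The last day of the payment period: 2027/01/20 + 58 days = 2027/03/19.
The last day of the waiting period: 26 calendar days after 2027/03/19 is 2027/04/14.
The date on which the release becomes due: 19 calendar days after 2027/04/14 is 2027/05/03.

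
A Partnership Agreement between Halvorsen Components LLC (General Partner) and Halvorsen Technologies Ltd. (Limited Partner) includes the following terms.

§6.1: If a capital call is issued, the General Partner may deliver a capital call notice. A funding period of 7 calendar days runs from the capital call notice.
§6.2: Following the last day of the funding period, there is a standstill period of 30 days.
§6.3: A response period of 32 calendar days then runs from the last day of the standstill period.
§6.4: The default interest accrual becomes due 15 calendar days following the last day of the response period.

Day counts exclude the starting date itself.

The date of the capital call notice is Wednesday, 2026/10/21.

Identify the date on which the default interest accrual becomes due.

The last day of the funding period: 7 calendar days after 2026/10/21 is 2026/10/28.
Adding 30 calendar days to 2026/10/28 gives 2026/11/27, which is the last day of the standstill period.
The last day of the response period: 2026/11/27 + 32 days = 2026/12/29.
The date on which the default interest accrual becomes due: 2026/12/29 + 15 days = 2027/01/13.

2027/01/13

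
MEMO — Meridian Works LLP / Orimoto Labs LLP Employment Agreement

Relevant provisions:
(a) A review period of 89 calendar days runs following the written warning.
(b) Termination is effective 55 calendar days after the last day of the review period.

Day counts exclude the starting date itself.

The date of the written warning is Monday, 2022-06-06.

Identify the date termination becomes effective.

2022-10-28

The last day of the review period: 2022-06-06 + 89 days = 2022-09-03.
The date termination becomes effective: 55 calendar days after 2022-09-03 is 2022-10-28.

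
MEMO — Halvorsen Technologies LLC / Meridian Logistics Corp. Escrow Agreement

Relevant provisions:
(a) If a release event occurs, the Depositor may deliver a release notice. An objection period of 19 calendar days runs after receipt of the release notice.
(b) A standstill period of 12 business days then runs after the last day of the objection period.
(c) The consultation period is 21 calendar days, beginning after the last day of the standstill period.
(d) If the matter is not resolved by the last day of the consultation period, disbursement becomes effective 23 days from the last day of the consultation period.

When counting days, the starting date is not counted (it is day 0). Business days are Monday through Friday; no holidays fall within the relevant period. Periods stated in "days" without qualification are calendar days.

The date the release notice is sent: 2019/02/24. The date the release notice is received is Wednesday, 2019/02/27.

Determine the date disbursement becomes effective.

2019/05/17

The last day of the objection period: 19 calendar days after 2019/02/27 is 2019/03/18.
The last day of the standstill period: 12 business days after Monday, 2019/03/18, skipping weekends — Mar 19, Mar 20, Mar 21, Mar 22, …, Apr 1, Apr 2, Apr 3 — lands on Wednesday, 2019/04/03.
Adding 21 calendar days to 2019/04/03 gives 2019/04/24, which is the last day of the consultation period.
The date disbursement becomes effective: 2019/04/24 + 23 days = 2019/05/17.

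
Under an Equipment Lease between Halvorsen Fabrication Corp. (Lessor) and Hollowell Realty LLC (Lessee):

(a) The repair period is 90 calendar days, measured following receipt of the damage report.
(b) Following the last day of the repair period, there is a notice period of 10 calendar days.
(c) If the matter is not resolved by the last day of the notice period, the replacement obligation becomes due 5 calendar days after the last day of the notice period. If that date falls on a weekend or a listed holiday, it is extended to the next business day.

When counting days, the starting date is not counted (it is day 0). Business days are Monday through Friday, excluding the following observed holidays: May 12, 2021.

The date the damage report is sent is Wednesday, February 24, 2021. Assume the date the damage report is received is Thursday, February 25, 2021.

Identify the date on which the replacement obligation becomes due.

June 10, 2021

The last day of the repair period: 90 calendar days after February 25, 2021 is May 26, 2021.
The last day of the notice period: May 26, 2021 + 10 days = June 5, 2021.
The date on which the replacement obligation becomes due: 5 calendar days after June 5, 2021 is June 10, 2021. June 10, 2021 is a Thursday and is not a listed holiday, so no roll-forward applies.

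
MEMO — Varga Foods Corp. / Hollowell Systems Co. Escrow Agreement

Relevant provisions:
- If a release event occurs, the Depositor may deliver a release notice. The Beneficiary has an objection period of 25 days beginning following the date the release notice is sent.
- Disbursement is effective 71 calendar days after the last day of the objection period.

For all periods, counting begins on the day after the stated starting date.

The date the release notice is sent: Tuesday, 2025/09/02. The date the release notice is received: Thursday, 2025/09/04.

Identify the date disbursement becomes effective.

The last day of the objection period: 25 calendar days after 2025/09/02 is 2025/09/27.
The date disbursement becomes effective: 2025/09/27 + 71 days = 2025/12/07.

2025/12/07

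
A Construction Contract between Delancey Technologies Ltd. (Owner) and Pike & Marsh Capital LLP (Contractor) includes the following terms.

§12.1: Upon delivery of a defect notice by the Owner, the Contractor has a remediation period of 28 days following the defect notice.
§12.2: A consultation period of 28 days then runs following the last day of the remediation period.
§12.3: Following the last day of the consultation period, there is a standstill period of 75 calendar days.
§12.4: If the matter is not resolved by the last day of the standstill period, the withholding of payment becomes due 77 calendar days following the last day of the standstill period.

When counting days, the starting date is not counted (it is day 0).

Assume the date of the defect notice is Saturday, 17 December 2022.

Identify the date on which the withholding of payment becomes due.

Adding 28 calendar days to 17 December 2022 gives 14 January 2023, which is the last day of the remediation period.
Adding 28 calendar days to 14 January 2023 gives 11 February 2023, which is the last day of the consultation period.
The last day of the standstill period: 75 calendar days after 11 February 2023 is 27 April 2023.
The date on which the withholding of payment becomes due: 27 April 2023 + 77 days = 13 July 2023.

13 July 2023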